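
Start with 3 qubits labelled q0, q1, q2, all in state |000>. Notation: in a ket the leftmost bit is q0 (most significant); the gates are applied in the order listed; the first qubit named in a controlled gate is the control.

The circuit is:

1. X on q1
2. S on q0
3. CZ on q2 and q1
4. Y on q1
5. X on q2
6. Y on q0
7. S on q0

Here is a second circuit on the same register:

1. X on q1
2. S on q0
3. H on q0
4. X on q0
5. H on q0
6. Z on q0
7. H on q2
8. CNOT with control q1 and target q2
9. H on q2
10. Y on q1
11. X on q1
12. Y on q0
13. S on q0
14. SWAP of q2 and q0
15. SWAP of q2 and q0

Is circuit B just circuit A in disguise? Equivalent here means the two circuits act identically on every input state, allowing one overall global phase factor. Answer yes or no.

No, they are not equivalent — no single phase factor reconciles the two unitaries.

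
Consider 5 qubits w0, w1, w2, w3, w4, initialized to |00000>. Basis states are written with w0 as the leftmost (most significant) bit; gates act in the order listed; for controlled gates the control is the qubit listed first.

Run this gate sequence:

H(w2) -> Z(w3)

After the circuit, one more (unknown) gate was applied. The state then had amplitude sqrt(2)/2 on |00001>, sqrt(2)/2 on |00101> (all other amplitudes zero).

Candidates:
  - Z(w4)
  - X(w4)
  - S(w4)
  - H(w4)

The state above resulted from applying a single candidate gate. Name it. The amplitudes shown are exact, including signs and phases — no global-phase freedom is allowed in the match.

It was X(w4) that produced the state shown.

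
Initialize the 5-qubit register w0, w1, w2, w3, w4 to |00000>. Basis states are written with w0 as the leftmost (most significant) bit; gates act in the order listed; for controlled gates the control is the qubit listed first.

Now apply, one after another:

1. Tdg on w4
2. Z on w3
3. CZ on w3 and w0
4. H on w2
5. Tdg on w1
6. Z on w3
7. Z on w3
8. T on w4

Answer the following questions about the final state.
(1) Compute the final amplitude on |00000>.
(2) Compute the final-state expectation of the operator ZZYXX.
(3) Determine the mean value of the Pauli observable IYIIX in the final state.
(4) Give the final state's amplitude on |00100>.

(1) The amplitude on |00000> is sqrt(2)/2.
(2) In the final state, ZZYXX has expectation 0.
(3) The expectation value of IYIIX is 0.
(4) |00100> carries amplitude sqrt(2)/2 in the final state.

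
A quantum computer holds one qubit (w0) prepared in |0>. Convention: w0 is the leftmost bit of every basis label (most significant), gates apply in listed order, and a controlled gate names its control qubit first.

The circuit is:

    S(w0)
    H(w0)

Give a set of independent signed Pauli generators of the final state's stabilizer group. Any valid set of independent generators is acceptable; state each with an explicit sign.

One valid set of independent stabilizer generators is +X (any independent generating set of the same group is equally correct).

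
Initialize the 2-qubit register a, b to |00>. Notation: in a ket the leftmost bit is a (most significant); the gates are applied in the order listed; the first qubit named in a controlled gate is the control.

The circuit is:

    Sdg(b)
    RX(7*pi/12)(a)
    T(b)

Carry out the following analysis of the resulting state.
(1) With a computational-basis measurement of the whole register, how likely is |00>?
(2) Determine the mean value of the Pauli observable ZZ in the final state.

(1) Outcome |00> occurs with probability -sqrt(6)/8 + sqrt(2)/8 + 1/2.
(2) The expectation value of ZZ is -sqrt(6)/4 + sqrt(2)/4.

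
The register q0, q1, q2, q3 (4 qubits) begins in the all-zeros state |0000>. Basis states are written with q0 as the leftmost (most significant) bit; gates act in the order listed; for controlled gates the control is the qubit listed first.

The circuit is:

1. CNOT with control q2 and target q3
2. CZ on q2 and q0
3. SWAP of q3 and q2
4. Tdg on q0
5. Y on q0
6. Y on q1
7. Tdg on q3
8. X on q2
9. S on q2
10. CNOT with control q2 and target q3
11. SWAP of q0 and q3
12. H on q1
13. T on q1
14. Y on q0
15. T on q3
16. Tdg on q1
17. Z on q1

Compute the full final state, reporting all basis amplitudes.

The resulting statevector has amplitude -sqrt(2)*exp(I*pi/4)/2 on |0011>, -sqrt(2)*exp(I*pi/4)/2 on |0111>, and 0 on every other basis state.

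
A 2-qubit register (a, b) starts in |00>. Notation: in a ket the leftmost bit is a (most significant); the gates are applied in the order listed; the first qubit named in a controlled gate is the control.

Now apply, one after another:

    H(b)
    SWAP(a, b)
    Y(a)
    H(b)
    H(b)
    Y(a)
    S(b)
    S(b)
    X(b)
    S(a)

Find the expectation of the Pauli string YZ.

In the final state, YZ has expectation -1.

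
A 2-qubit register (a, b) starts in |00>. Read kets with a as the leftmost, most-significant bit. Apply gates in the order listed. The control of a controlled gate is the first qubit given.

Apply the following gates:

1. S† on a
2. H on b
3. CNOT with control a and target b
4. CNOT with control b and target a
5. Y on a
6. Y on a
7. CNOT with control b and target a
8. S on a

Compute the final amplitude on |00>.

The amplitude on |00> is sqrt(2)/2. Key observation: the block from step 4 through step 7 cancels to the identity and can be dropped.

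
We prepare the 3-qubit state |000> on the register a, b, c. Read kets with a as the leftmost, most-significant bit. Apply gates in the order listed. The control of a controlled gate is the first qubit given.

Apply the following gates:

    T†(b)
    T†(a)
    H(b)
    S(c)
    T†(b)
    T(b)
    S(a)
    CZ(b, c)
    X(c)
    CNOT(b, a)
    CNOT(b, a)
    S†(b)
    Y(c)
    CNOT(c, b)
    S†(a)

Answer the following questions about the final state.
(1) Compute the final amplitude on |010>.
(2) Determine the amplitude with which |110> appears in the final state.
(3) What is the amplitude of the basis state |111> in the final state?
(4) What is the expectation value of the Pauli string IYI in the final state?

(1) |010> carries amplitude -sqrt(2)/2 in the final state. Key observation: the block from step 10 through step 11 cancels to the identity and can be dropped.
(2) The amplitude on |110> is 0.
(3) |111> carries amplitude 0 in the final state.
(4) The expectation value of IYI is -1.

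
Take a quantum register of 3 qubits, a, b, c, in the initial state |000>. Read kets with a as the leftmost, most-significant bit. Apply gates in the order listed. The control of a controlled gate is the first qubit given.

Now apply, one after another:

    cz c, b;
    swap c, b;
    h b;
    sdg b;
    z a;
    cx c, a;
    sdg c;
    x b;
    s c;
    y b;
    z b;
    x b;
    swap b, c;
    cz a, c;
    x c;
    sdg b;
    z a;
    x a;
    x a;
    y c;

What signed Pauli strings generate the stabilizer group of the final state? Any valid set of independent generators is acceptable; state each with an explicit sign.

The stabilizer group can be generated by -IIY, +ZII, +IZI, among other valid generating sets.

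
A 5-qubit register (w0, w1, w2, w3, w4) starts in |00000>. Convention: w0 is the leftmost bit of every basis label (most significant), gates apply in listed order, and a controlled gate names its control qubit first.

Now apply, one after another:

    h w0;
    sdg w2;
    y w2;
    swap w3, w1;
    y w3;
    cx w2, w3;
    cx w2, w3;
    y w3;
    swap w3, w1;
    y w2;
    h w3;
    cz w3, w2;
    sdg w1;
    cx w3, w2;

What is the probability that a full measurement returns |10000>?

The probability of measuring |10000> is 1/4.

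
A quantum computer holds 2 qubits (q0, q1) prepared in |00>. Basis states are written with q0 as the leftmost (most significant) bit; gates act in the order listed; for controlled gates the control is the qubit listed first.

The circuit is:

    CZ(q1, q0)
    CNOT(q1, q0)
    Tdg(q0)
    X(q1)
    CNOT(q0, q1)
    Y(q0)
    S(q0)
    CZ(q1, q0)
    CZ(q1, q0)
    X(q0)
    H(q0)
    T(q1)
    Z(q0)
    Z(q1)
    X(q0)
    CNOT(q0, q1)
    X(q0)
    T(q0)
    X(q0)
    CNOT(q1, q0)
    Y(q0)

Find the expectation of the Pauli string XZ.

In the final state, XZ has expectation 0. Key observation: gates 8-9 undo each other exactly, leaving only the rest of the circuit to track.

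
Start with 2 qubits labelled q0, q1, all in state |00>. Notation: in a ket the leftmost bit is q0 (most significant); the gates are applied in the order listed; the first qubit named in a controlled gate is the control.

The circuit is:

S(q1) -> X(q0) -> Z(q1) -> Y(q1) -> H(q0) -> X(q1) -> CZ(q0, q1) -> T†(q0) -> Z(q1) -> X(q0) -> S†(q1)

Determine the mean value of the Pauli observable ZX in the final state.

In the final state, ZX has expectation 0.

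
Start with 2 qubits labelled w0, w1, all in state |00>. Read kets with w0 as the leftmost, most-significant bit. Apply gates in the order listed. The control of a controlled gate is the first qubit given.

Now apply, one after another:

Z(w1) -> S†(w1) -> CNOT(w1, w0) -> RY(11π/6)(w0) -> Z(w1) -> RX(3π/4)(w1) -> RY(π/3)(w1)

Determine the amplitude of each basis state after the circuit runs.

The resulting statevector has amplitude -3*sqrt(4 - 2*sqrt(2))/16 - sqrt(12 - 6*sqrt(2))/16 - I*sqrt(6*sqrt(2) + 12)/16 - I*sqrt(2*sqrt(2) + 4)/16 on |00>, -sqrt(12 - 6*sqrt(2))/16 - sqrt(4 - 2*sqrt(2))/16 + I*sqrt(6*sqrt(2) + 12)/16 + 3*I*sqrt(2*sqrt(2) + 4)/16 on |01>, -sqrt(12 - 6*sqrt(2))/16 + 3*sqrt(4 - 2*sqrt(2))/16 - I*sqrt(2*sqrt(2) + 4)/16 + I*sqrt(6*sqrt(2) + 12)/16 on |10>, -sqrt(4 - 2*sqrt(2))/16 + sqrt(12 - 6*sqrt(2))/16 - 3*I*sqrt(2*sqrt(2) + 4)/16 + I*sqrt(6*sqrt(2) + 12)/16 on |11>.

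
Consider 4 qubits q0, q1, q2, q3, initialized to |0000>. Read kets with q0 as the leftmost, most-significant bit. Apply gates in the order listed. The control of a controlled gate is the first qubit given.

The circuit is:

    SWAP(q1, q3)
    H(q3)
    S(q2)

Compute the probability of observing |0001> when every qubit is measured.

A full measurement returns |0001> with probability 1/2.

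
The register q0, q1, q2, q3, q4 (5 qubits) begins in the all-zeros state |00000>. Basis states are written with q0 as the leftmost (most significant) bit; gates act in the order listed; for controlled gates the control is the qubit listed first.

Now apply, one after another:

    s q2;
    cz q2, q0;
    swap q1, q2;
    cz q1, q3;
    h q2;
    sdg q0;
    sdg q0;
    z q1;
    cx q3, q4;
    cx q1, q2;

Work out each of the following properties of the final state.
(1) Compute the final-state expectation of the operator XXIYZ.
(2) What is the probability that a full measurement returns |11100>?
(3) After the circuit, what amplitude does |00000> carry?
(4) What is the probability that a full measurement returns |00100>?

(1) The observable XXIYZ averages to 0.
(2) A full measurement returns |11100> with probability 0.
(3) The amplitude on |00000> is sqrt(2)/2.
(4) A full measurement returns |00100> with probability 1/2.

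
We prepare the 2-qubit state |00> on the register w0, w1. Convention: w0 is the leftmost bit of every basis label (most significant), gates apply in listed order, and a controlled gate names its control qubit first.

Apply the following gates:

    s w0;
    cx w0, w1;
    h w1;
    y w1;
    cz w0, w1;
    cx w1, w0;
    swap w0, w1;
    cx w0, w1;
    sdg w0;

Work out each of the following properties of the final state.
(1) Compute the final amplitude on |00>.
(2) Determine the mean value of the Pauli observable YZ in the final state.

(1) The amplitude on |00> is -sqrt(2)*I/2.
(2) The expectation value of YZ is 1.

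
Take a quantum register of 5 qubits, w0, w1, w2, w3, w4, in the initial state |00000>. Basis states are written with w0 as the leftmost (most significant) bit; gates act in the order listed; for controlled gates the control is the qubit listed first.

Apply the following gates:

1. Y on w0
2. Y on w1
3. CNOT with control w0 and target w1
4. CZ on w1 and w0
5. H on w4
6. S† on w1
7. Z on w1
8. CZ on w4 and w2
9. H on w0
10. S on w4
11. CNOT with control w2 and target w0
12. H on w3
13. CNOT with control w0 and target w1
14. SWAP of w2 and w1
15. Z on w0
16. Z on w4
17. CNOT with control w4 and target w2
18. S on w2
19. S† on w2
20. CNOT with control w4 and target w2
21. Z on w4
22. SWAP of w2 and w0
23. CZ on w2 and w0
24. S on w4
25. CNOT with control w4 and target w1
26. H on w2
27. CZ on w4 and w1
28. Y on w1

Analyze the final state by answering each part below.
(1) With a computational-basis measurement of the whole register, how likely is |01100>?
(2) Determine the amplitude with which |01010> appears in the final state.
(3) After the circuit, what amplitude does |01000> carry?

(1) A full measurement returns |01100> with probability 1/16. Key observation: gates 16-21 undo each other exactly, leaving only the rest of the circuit to track.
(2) The final state's coefficient on |01010> equals -I/4.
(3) The amplitude on |01000> is -I/4.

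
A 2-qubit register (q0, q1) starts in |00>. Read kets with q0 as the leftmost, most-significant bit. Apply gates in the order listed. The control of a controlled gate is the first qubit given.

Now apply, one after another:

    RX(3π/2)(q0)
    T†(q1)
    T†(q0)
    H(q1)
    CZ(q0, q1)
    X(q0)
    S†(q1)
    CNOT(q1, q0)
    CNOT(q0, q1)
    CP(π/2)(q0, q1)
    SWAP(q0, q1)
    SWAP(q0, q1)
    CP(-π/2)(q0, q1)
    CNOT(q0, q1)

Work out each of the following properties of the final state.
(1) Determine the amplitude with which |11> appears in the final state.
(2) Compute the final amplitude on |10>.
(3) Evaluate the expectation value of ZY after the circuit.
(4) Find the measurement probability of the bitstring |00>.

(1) The amplitude on |11> is -exp(3*I*pi/4)/2. Key observation: steps 9-14 multiply out to the identity, so the circuit reduces to the remaining gates.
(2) The final state's coefficient on |10> equals -1/2.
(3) In the final state, ZY has expectation -sqrt(2)/2.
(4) A full measurement returns |00> with probability 1/4.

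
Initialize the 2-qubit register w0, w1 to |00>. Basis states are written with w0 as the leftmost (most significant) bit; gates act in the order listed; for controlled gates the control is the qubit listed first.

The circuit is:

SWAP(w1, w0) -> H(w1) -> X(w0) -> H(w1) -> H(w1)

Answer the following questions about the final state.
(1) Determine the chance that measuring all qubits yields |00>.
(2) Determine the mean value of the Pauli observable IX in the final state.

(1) The probability of measuring |00> is 0.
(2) The expectation value of IX is 1.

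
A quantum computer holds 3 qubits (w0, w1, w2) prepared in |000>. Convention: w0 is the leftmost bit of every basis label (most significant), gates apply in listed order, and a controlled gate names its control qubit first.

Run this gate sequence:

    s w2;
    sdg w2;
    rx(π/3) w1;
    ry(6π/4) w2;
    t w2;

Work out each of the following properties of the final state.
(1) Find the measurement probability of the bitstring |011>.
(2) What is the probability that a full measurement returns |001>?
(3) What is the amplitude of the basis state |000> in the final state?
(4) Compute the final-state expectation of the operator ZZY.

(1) The probability of measuring |011> is 1/8.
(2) The probability of measuring |001> is 3/8.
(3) The final state's coefficient on |000> equals -sqrt(6)/4.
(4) The observable ZZY averages to -sqrt(2)/4.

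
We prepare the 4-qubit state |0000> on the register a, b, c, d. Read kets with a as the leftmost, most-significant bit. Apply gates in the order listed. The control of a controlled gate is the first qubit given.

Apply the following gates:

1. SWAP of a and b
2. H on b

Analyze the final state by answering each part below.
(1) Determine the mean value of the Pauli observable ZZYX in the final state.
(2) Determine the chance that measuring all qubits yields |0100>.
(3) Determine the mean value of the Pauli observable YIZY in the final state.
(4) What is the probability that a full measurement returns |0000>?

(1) In the final state, ZZYX has expectation 0.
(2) Outcome |0100> occurs with probability 1/2.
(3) The observable YIZY averages to 0.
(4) A full measurement returns |0000> with probability 1/2.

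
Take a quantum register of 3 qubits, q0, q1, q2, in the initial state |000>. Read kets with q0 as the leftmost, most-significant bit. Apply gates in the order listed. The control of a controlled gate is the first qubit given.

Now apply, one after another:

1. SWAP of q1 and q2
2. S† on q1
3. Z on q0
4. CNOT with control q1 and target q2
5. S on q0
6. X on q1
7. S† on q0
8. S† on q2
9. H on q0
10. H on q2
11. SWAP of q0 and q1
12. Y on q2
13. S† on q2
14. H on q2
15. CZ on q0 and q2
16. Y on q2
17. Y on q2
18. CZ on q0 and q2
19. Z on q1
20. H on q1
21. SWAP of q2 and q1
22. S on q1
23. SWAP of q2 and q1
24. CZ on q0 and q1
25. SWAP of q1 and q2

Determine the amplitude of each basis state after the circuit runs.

The resulting statevector has amplitude -1/2 + I/2 on |101>, -1/2 + I/2 on |111>, and 0 on every other basis state. Key observation: steps 15-18 multiply out to the identity, so the circuit reduces to the remaining gates.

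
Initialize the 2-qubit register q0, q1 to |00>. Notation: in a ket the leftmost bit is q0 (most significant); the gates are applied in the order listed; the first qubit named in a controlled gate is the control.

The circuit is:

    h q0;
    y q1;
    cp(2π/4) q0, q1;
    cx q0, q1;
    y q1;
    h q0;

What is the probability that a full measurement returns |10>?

The probability of measuring |10> is 1/4.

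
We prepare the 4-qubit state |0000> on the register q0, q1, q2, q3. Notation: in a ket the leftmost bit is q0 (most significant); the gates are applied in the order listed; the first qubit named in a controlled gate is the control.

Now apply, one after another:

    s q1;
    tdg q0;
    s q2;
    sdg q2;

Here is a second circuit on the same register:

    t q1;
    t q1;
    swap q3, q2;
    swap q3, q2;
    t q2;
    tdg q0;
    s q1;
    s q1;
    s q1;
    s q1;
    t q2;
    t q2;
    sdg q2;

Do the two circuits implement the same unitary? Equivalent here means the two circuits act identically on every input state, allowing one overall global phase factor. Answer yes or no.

No, they are not equivalent — no single phase factor reconciles the two unitaries.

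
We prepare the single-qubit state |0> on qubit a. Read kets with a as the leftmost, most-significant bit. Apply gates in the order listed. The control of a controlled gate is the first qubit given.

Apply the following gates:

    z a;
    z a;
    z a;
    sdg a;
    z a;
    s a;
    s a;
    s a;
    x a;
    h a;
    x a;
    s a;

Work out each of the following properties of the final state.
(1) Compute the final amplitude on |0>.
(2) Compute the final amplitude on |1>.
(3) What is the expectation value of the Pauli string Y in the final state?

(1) The final state's coefficient on |0> equals -sqrt(2)/2.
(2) The amplitude on |1> is sqrt(2)*I/2.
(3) In the final state, Y has expectation -1.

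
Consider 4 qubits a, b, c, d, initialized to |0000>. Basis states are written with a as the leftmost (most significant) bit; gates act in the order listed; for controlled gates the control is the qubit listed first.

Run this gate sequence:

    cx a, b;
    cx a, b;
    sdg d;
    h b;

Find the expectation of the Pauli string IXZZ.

In the final state, IXZZ has expectation 1. Key observation: the block from step 1 through step 2 cancels to the identity and can be dropped.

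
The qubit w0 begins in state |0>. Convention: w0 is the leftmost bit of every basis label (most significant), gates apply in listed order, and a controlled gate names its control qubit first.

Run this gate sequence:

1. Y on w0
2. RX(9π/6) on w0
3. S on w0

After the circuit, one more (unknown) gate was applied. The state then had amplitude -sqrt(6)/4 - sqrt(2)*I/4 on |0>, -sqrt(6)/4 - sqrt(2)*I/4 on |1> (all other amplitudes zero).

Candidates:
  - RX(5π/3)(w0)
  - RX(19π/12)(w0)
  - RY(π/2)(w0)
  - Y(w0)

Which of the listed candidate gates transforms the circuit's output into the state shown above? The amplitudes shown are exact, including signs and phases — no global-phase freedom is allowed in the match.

The applied gate was RX(5π/3)(w0).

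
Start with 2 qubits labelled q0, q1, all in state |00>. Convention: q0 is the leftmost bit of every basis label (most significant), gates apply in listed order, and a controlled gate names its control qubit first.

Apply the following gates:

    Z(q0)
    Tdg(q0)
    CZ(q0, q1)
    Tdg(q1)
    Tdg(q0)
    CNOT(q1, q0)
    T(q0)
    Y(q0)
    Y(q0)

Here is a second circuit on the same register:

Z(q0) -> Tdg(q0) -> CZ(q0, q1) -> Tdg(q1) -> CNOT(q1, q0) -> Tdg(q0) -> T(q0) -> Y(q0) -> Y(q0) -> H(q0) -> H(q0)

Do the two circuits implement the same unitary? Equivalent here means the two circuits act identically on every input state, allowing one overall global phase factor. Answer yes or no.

No, they are not equivalent — no single phase factor reconciles the two unitaries.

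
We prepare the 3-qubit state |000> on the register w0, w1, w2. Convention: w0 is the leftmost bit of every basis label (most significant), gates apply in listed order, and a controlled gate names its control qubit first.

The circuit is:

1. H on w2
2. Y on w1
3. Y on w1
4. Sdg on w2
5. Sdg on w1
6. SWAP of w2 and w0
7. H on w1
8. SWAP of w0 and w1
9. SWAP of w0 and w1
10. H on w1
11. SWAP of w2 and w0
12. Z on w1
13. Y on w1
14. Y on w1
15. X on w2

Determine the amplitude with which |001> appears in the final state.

The final state's coefficient on |001> equals sqrt(2)/2.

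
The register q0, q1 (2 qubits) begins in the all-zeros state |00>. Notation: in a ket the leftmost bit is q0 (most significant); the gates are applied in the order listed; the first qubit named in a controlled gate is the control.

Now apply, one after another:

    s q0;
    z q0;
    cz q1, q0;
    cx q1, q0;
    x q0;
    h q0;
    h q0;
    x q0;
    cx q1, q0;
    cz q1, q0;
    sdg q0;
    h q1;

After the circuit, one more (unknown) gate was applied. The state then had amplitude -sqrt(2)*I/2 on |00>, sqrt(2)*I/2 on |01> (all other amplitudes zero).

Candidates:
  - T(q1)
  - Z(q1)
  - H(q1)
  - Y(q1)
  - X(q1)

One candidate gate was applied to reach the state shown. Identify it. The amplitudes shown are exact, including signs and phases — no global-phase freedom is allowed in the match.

The unique candidate consistent with the amplitudes is Y(q1).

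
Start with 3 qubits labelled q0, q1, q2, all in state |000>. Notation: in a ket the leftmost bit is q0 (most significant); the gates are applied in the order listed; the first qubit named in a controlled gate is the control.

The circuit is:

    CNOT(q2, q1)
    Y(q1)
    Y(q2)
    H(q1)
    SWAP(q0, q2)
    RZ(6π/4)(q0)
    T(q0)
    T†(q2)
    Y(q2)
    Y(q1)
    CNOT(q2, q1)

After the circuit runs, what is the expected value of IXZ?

The expectation value of IXZ is -1.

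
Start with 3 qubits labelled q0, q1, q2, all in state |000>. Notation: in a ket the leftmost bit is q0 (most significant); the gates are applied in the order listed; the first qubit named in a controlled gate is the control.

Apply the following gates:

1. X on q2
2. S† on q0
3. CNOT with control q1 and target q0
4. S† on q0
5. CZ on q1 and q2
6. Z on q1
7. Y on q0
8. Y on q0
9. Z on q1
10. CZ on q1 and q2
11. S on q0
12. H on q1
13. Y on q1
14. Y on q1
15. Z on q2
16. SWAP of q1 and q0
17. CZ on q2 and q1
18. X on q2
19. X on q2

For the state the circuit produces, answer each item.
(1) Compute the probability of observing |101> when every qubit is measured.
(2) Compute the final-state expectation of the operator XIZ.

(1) The probability of measuring |101> is 1/2.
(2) The expectation value of XIZ is -1.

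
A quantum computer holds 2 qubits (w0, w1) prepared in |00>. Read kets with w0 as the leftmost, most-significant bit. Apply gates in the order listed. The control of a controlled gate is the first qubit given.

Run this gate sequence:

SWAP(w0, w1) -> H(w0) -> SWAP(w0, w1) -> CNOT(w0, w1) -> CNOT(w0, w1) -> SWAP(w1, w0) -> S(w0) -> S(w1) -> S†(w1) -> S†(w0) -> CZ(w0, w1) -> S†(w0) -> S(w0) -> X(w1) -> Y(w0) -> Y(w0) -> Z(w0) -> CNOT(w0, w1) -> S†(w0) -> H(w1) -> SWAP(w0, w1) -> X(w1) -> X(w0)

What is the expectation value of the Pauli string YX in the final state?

The observable YX averages to -1. Key observation: the block from step 7 through step 10 cancels to the identity and can be dropped.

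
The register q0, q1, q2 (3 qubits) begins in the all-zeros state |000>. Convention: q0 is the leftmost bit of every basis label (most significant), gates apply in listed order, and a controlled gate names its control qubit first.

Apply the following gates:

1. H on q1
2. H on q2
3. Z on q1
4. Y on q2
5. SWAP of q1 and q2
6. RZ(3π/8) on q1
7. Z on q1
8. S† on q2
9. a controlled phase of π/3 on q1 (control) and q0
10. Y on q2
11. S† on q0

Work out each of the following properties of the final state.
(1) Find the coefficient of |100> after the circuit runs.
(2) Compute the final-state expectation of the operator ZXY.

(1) The final state's coefficient on |100> equals 0.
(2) In the final state, ZXY has expectation (1 - exp(I*pi/4))*exp(3*I*pi/8)/2.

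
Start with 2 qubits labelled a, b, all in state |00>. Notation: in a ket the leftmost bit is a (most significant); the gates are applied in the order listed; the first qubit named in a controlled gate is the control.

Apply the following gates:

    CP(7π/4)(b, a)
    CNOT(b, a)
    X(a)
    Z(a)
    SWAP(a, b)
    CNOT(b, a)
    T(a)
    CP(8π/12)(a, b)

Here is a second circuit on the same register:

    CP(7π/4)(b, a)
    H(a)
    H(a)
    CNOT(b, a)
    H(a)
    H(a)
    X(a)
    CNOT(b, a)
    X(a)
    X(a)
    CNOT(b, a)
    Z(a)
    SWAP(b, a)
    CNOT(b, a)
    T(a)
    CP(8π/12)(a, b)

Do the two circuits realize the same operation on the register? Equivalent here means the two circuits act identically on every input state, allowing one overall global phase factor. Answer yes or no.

Yes — the two circuits implement the same unitary up to a global phase.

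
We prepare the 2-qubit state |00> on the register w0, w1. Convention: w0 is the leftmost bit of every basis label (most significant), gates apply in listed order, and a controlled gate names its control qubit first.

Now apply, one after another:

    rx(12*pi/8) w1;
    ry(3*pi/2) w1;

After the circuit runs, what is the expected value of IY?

In the final state, IY has expectation 1.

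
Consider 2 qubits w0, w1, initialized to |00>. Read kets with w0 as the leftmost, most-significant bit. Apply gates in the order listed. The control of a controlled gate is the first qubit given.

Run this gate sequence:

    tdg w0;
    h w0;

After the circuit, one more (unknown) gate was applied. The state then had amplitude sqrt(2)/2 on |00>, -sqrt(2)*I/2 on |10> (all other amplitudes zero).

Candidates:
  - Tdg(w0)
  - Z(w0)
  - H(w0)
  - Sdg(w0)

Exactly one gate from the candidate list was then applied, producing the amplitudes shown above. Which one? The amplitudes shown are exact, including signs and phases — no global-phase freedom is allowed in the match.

The applied gate was Sdg(w0).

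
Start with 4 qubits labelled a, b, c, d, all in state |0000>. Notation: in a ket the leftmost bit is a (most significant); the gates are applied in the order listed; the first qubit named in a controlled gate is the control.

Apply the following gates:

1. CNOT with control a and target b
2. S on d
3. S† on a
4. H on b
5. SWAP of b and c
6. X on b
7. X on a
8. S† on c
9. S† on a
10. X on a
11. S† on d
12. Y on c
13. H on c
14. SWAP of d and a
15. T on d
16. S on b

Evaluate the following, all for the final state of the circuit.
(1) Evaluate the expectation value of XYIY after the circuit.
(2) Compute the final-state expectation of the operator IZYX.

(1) The expectation value of XYIY is 0.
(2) The observable IZYX averages to 0.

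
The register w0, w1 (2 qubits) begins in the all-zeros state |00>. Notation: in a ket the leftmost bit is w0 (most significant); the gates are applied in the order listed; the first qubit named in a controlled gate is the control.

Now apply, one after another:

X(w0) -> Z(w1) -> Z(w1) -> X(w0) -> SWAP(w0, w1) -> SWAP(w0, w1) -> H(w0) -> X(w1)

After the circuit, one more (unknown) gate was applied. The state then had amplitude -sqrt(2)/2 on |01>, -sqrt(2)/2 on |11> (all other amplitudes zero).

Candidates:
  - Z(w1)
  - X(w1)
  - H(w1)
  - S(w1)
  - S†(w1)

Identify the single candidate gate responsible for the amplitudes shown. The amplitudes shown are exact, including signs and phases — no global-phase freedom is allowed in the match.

The unique candidate consistent with the amplitudes is Z(w1).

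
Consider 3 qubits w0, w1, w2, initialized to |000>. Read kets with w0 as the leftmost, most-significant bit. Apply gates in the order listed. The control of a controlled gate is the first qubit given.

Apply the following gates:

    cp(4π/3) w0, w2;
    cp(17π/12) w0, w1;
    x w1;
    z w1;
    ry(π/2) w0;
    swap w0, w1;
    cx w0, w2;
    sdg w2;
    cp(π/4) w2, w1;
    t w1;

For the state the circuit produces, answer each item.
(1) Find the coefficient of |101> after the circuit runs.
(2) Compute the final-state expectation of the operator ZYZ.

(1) |101> carries amplitude sqrt(2)*I/2 in the final state.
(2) The expectation value of ZYZ is 1.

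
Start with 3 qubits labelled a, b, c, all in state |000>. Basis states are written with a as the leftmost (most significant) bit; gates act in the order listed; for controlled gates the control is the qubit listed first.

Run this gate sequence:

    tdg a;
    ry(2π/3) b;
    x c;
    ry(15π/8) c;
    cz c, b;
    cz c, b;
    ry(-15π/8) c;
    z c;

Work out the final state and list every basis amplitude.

The final amplitudes are -1/2 on |001>, -sqrt(3)/2 on |011>, and 0 on every other basis state.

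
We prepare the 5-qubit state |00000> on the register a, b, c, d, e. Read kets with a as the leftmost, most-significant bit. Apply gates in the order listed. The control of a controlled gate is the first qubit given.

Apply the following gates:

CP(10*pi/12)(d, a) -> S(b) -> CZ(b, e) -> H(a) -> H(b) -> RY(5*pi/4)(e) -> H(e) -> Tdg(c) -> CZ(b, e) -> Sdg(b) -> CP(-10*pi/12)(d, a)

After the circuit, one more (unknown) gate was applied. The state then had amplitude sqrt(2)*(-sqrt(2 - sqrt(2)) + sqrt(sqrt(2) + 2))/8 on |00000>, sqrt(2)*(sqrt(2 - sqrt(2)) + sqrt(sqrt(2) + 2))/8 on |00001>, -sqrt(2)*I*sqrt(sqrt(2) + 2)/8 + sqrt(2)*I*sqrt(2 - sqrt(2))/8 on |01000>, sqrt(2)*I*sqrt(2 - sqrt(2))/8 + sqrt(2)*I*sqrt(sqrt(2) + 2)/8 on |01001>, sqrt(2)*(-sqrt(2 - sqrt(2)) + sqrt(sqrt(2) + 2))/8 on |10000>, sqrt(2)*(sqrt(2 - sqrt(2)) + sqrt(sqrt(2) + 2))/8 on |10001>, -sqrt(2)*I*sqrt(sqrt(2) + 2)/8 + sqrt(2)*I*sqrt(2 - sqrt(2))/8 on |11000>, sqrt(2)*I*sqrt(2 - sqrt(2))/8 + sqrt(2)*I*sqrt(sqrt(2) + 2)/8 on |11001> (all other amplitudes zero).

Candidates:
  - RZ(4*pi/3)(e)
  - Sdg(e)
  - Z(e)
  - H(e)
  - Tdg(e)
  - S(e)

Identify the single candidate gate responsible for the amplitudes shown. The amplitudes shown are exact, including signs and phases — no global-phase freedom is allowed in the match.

The applied gate was Z(e).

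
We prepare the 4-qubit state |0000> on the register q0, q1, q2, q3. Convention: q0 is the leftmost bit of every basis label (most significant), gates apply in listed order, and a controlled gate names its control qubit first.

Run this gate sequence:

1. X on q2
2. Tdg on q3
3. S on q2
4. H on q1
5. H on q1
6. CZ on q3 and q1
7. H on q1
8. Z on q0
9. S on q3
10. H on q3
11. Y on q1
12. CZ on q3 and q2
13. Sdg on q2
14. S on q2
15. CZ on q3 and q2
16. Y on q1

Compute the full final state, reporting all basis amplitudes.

The final amplitudes are I/2 on |0010>, I/2 on |0011>, I/2 on |0110>, I/2 on |0111>, and 0 on every other basis state. Key observation: steps 11-16 multiply out to the identity, so the circuit reduces to the remaining gates.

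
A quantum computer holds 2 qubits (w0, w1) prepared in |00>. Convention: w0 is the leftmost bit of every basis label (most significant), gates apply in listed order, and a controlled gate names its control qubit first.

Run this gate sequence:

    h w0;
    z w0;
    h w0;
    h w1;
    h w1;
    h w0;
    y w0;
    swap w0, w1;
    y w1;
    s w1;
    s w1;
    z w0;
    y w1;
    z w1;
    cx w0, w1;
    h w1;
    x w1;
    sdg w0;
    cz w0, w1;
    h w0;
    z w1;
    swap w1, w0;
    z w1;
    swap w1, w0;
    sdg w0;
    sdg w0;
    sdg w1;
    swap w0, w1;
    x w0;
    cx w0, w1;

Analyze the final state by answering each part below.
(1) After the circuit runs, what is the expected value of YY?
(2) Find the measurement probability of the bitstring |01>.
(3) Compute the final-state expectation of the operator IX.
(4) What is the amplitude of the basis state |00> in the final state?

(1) The expectation value of YY is 0.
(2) Outcome |01> occurs with probability 1/2.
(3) The expectation value of IX is 1.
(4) The final state's coefficient on |00> equals sqrt(2)/2.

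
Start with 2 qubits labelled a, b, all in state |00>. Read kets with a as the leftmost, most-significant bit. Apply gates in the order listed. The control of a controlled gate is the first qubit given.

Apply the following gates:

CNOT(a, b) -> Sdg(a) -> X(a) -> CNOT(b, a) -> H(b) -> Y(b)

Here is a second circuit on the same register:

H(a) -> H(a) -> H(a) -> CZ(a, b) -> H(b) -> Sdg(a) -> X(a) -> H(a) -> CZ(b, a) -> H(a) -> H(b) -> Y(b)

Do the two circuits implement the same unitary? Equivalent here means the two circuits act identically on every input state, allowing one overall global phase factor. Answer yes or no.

No — the two circuits implement different unitaries, even allowing a global phase.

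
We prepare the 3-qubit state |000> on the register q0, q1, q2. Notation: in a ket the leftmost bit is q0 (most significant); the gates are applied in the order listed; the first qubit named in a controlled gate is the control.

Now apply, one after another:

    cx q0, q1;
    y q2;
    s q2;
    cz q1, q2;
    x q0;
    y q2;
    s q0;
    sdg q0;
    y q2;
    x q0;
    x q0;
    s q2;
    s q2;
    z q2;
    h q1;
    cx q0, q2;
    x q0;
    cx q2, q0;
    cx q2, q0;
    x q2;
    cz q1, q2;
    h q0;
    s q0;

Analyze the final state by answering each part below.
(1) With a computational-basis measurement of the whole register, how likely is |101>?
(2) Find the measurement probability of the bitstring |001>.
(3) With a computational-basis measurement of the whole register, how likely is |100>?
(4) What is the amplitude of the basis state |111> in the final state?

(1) A full measurement returns |101> with probability 1/4. Key observation: the block from step 5 through step 10 cancels to the identity and can be dropped.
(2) The probability of measuring |001> is 1/4.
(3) Outcome |100> occurs with probability 0.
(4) |111> carries amplitude I/2 in the final state.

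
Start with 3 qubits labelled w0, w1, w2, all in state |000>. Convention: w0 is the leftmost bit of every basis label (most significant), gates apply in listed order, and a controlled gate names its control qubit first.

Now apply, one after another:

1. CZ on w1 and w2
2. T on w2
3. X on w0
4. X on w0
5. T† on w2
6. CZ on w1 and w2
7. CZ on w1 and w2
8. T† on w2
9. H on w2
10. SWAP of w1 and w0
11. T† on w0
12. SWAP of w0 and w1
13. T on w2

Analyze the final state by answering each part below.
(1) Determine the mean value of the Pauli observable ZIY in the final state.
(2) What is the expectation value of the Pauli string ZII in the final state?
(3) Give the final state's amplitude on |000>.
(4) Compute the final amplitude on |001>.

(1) The expectation value of ZIY is sqrt(2)/2. Key observation: the block from step 1 through step 6 cancels to the identity and can be dropped.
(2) The expectation value of ZII is 1.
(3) The final state's coefficient on |000> equals sqrt(2)/2.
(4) The amplitude on |001> is sqrt(2)*exp(I*pi/4)/2.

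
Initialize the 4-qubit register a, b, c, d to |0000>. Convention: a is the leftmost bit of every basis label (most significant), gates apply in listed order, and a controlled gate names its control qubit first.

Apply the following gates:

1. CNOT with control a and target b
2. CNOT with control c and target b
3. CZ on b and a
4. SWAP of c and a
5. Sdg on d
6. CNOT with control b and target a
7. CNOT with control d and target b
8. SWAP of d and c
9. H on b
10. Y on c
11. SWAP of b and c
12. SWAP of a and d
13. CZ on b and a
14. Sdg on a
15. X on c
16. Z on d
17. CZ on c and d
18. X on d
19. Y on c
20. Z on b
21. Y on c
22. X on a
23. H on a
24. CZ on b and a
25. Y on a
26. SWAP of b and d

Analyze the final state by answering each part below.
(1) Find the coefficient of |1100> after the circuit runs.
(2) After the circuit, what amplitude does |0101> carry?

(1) The amplitude on |1100> is 0.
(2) The amplitude on |0101> is -1/2.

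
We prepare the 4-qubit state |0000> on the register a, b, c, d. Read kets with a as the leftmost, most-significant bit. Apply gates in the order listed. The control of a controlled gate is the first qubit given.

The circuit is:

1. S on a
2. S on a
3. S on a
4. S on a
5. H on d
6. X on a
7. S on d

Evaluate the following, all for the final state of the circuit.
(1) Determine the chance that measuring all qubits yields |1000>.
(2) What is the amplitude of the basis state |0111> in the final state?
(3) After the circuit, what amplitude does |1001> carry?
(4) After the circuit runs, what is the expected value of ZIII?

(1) The probability of measuring |1000> is 1/2.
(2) |0111> carries amplitude 0 in the final state.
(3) |1001> carries amplitude sqrt(2)*I/2 in the final state.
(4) In the final state, ZIII has expectation -1.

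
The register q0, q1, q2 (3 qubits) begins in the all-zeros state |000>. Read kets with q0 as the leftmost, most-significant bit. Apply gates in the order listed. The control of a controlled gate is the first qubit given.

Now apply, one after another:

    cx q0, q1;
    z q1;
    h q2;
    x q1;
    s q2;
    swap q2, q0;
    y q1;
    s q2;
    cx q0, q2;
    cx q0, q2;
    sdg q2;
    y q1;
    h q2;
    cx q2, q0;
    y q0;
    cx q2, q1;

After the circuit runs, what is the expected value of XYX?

The expectation value of XYX is 0. Key observation: steps 7-12 multiply out to the identity, so the circuit reduces to the remaining gates.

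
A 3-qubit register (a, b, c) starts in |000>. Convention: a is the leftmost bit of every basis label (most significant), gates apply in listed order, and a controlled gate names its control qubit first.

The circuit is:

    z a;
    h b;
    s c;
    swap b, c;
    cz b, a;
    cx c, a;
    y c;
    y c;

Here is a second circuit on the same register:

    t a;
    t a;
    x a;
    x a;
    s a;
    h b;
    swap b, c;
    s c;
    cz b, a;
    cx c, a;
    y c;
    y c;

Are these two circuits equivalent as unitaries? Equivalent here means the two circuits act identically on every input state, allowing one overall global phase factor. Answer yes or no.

No — the two circuits implement different unitaries, even allowing a global phase.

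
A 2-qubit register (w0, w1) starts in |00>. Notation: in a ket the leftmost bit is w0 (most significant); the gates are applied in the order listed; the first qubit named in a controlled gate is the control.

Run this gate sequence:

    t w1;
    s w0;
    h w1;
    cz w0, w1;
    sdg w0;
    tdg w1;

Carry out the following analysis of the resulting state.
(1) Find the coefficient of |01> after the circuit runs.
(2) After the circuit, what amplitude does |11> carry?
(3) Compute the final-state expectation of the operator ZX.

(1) The final state's coefficient on |01> equals -sqrt(2)*exp(3*I*pi/4)/2.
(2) The amplitude on |11> is 0.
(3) The expectation value of ZX is sqrt(2)/2.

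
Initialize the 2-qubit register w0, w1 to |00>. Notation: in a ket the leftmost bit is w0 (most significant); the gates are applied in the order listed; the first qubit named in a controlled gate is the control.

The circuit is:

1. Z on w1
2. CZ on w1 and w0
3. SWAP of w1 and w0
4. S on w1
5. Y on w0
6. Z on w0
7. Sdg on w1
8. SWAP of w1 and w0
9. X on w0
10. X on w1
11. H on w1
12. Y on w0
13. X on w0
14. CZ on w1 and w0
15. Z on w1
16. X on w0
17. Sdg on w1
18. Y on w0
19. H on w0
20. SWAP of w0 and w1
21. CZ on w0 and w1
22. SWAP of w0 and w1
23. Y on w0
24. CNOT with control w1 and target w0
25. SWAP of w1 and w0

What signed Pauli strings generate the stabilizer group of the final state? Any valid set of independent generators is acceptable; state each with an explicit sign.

The final state is stabilized by the group generated by -YZ, +ZX; other independent generating sets are equally valid.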